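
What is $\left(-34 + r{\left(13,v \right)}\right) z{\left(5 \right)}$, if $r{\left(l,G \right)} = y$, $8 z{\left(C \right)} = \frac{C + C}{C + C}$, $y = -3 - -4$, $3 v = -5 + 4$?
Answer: $- \frac{33}{8} \approx -4.125$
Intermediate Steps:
$v = - \frac{1}{3}$ ($v = \frac{-5 + 4}{3} = \frac{1}{3} \left(-1\right) = - \frac{1}{3} \approx -0.33333$)
$y = 1$ ($y = -3 + 4 = 1$)
$z{\left(C \right)} = \frac{1}{8}$ ($z{\left(C \right)} = \frac{\left(C + C\right) \frac{1}{C + C}}{8} = \frac{2 C \frac{1}{2 C}}{8} = \frac{1}{8} \cdot 1 = \frac{1}{8}$)
$r{\left(l,G \right)} = 1$
$\left(-34 + r{\left(13,v \right)}\right) z{\left(5 \right)} = \left(-34 + 1\right) \frac{1}{8} = \left(-33\right) \frac{1}{8} = - \frac{33}{8}$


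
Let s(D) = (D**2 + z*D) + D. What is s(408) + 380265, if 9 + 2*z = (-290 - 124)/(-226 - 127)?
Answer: 192575709/353 ≈ 5.4554e+5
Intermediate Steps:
z = -2763/706 (z = -9/2 + ((-290 - 124)/(-226 - 127))/2 = -9/2 + (-414/(-353))/2 = -9/2 + (-414*(-1/353))/2 = -9/2 + (1/2)*(414/353) = -9/2 + 207/353 = -2763/706 ≈ -3.9136)
s(D) = D**2 - 2057*D/706 (s(D) = (D**2 - 2763*D/706) + D = D**2 - 2057*D/706)
s(408) + 380265 = (1/706)*408*(-2057 + 706*408) + 380265 = (1/706)*408*(-2057 + 288048) + 380265 = (1/706)*408*285991 + 380265 = 58342164/353 + 380265 = 192575709/353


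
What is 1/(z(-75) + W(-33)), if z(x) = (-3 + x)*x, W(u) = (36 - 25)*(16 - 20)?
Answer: 1/5806 ≈ 0.00017224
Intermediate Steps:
W(u) = -44 (W(u) = 11*(-4) = -44)
z(x) = x*(-3 + x)
1/(z(-75) + W(-33)) = 1/(-75*(-3 - 75) - 44) = 1/(-75*(-78) - 44) = 1/(5850 - 44) = 1/5806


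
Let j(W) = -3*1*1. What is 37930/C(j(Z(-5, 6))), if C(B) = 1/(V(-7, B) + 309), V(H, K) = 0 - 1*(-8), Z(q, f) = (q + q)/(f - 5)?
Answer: 12023810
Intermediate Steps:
Z(q, f) = 2*q/(-5 + f) (Z(q, f) = (2*q)/(-5 + f) = 2*q/(-5 + f))
j(W) = -3 (j(W) = -3*1 = -3)
V(H, K) = 8 (V(H, K) = 0 + 8 = 8)
C(B) = 1/317 (C(B) = 1/(8 + 309) = 1/317)
37930/C(j(Z(-5, 6))) = 37930/(1/317) = 37930*317 = 12023810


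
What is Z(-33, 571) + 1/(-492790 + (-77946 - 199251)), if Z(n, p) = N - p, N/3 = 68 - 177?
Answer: -691448327/769987 ≈ -898.00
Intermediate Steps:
N = -327 (N = 3*(68 - 177) = 3*(-109) = -327)
Z(n, p) = -327 - p
Z(-33, 571) + 1/(-492790 + (-77946 - 199251)) = (-327 - 1*571) + 1/(-492790 + (-77946 - 199251)) = (-327 - 571) + 1/(-492790 - 277197) = -898 + 1/(-769987) = -898 - 1/769987 = -691448327/769987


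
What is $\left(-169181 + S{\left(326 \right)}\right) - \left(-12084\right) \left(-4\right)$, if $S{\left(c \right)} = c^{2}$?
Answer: $-111241$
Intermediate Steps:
$\left(-169181 + S{\left(326 \right)}\right) - \left(-12084\right) \left(-4\right) = \left(-169181 + 326^{2}\right) - \left(-12084\right) \left(-4\right) = \left(-169181 + 106276\right) - 48336 = -62905 - 48336 = -111241$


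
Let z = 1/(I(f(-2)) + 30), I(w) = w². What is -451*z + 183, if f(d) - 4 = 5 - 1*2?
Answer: 14006/79 ≈ 177.29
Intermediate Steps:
f(d) = 7 (f(d) = 4 + (5 - 1*2) = 4 + (5 - 2) = 4 + 3 = 7)
z = 1/79 (z = 1/(7² + 30) = 1/(49 + 30) = 1/79 ≈ 0.012658)
-451*z + 183 = -451*1/79 + 183 = -451/79 + 183 = 14006/79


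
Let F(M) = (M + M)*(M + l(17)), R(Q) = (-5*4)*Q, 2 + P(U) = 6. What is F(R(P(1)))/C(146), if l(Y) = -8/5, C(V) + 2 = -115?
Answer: -4352/39 ≈ -111.59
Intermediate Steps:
P(U) = 4 (P(U) = -2 + 6 = 4)
R(Q) = -20*Q
C(V) = -117 (C(V) = -2 - 115 = -117)
l(Y) = -8/5 (l(Y) = -8*⅕ = -8/5)
F(M) = 2*M*(-8/5 + M) (F(M) = (M + M)*(M - 8/5) = (2*M)*(-8/5 + M) = 2*M*(-8/5 + M))
F(R(P(1)))/C(146) = (2*(-20*4)*(-8 + 5*(-20*4))/5)/(-117) = ((⅖)*(-80)*(-8 + 5*(-80)))*(-1/117) = ((⅖)*(-80)*(-8 - 400))*(-1/117) = ((⅖)*(-80)*(-408))*(-1/117) = 13056*(-1/117) = -4352/39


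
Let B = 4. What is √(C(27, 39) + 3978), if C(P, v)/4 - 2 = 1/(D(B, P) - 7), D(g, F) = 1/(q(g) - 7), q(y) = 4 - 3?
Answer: √7369082/43 ≈ 63.130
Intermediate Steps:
q(y) = 1
D(g, F) = -⅙ (D(g, F) = 1/(1 - 7) = 1/(-6) = -⅙)
C(P, v) = 320/43 (C(P, v) = 8 + 4/(-⅙ - 7) = 8 + 4/(-43/6) = 8 + 4*(-6/43) = 8 - 24/43 = 320/43)
√(C(27, 39) + 3978) = √(320/43 + 3978) = √(171374/43) = √7369082/43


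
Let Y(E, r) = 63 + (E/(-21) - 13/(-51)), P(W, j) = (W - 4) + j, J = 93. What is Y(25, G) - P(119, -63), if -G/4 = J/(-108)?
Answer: 3593/357 ≈ 10.064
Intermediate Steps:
P(W, j) = -4 + W + j (P(W, j) = (-4 + W) + j = -4 + W + j)
G = 31/9 (G = -372/(-108) = -372*(-1)/108 = -4*(-31/36) = 31/9 ≈ 3.4444)
Y(E, r) = 3226/51 - E/21 (Y(E, r) = 63 + (E*(-1/21) - 13*(-1/51)) = 63 + (-E/21 + 13/51) = 63 + (13/51 - E/21) = 3226/51 - E/21)
Y(25, G) - P(119, -63) = (3226/51 - 1/21*25) - (-4 + 119 - 63) = (3226/51 - 25/21) - 1*52 = 22157/357 - 52 = 3593/357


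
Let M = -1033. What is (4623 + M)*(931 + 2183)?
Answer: 11179260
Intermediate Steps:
(4623 + M)*(931 + 2183) = (4623 - 1033)*(931 + 2183) = 3590*3114 = 11179260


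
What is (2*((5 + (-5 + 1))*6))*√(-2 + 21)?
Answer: 12*√19 ≈ 52.307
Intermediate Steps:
(2*((5 + (-5 + 1))*6))*√(-2 + 21) = (2*((5 - 4)*6))*√19 = (2*(1*6))*√19 = (2*6)*√19 = 12*√19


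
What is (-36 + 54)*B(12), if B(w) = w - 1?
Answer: 198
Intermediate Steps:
B(w) = -1 + w
(-36 + 54)*B(12) = (-36 + 54)*(-1 + 12) = 18*11 = 198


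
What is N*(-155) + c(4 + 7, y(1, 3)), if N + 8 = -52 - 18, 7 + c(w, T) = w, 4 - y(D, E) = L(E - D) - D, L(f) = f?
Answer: 12094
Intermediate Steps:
y(D, E) = 4 - E + 2*D (y(D, E) = 4 - ((E - D) - D) = 4 - (E - 2*D) = 4 + (-E + 2*D) = 4 - E + 2*D)
c(w, T) = -7 + w
N = -78 (N = -8 + (-52 - 18) = -8 - 70 = -78)
N*(-155) + c(4 + 7, y(1, 3)) = -78*(-155) + (-7 + (4 + 7)) = 12090 + (-7 + 11) = 12090 + 4 = 12094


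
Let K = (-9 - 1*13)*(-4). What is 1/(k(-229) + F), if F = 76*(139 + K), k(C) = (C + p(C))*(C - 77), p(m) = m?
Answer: 1/157400 ≈ 6.3532e-6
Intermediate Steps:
K = 88 (K = (-9 - 13)*(-4) = -22*(-4) = 88)
k(C) = 2*C*(-77 + C) (k(C) = (C + C)*(C - 77) = (2*C)*(-77 + C) = 2*C*(-77 + C))
F = 17252 (F = 76*(139 + 88) = 76*227 = 17252)
1/(k(-229) + F) = 1/(2*(-229)*(-77 - 229) + 17252) = 1/(2*(-229)*(-306) + 17252) = 1/(140148 + 17252) = 1/157400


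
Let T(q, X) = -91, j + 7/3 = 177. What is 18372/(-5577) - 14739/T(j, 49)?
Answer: 2064809/13013 ≈ 158.67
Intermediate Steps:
j = 524/3 (j = -7/3 + 177 = 524/3 ≈ 174.67)
18372/(-5577) - 14739/T(j, 49) = 18372/(-5577) - 14739/(-91) = 18372*(-1/5577) - 14739*(-1/91) = -6124/1859 + 14739/91 = 2064809/13013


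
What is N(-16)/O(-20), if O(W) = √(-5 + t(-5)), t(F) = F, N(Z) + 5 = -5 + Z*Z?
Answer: -123*I*√10/5 ≈ -77.792*I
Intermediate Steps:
N(Z) = -10 + Z² (N(Z) = -5 + (-5 + Z*Z) = -5 + (-5 + Z²) = -10 + Z²)
O(W) = I*√10 (O(W) = √(-5 - 5) = √(-10) = I*√10)
N(-16)/O(-20) = (-10 + (-16)²)/((I*√10)) = (-10 + 256)*(-I*√10/10) = 246*(-I*√10/10) = -123*I*√10/5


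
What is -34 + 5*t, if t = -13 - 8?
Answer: -139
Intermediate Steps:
t = -21
-34 + 5*t = -34 + 5*(-21) = -34 - 105 = -139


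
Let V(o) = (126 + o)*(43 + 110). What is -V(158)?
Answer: -43452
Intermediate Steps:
V(o) = 19278 + 153*o (V(o) = (126 + o)*153 = 19278 + 153*o)
-V(158) = -(19278 + 153*158) = -(19278 + 24174) = -1*43452 = -43452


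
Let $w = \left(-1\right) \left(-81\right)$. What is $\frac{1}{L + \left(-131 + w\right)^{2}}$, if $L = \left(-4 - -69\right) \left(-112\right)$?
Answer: $- \frac{1}{4780} \approx -0.00020921$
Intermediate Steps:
$w = 81$
$L = -7280$ ($L = \left(-4 + 69\right) \left(-112\right) = 65 \left(-112\right) = -7280$)
$\frac{1}{L + \left(-131 + w\right)^{2}} = \frac{1}{-7280 + \left(-131 + 81\right)^{2}} = \frac{1}{-7280 + \left(-50\right)^{2}} = \frac{1}{-7280 + 2500} = \frac{1}{-4780} = - \frac{1}{4780}$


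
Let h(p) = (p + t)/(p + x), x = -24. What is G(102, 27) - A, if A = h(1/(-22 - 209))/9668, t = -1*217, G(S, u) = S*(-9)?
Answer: -12303291802/13402265 ≈ -918.00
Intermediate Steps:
G(S, u) = -9*S
t = -217
h(p) = (-217 + p)/(-24 + p) (h(p) = (p - 217)/(p - 24) = (-217 + p)/(-24 + p))
A = 12532/13402265 (A = ((-217 + 1/(-22 - 209))/(-24 + 1/(-22 - 209)))/9668 = ((-217 + 1/(-231))/(-24 + 1/(-231)))*(1/9668) = ((-217 - 1/231)/(-24 - 1/231))*(1/9668) = (-50128/231/(-5545/231))*(1/9668) = -231/5545*(-50128/231)*(1/9668) = (50128/5545)*(1/9668) = 12532/13402265 ≈ 0.00093507)
G(102, 27) - A = -9*102 - 1*12532/13402265 = -918 - 12532/13402265 = -12303291802/13402265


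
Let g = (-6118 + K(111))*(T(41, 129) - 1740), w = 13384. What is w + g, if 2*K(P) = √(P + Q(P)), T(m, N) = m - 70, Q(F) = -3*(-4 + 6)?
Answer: 10836126 - 1769*√105/2 ≈ 1.0827e+7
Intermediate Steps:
Q(F) = -6 (Q(F) = -3*2 = -6)
T(m, N) = -70 + m
K(P) = √(-6 + P)/2 (K(P) = √(P - 6)/2 = √(-6 + P)/2)
g = 10822742 - 1769*√105/2 (g = (-6118 + √(-6 + 111)/2)*((-70 + 41) - 1740) = (-6118 + √105/2)*(-29 - 1740) = (-6118 + √105/2)*(-1769) = 10822742 - 1769*√105/2 ≈ 1.0814e+7)
w + g = 13384 + (10822742 - 1769*√105/2) = 10836126 - 1769*√105/2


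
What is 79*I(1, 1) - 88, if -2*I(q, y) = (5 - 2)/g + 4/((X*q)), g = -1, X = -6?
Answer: 341/6 ≈ 56.833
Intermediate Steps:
I(q, y) = 3/2 + 1/(3*q) (I(q, y) = -((5 - 2)/(-1) + 4/((-6*q)))/2 = -(3*(-1) + 4*(-1/(6*q)))/2 = -(-3 - 2/(3*q))/2 = 3/2 + 1/(3*q))
79*I(1, 1) - 88 = 79*((1/6)*(2 + 9*1)/1) - 88 = 79*((1/6)*1*(2 + 9)) - 88 = 79*((1/6)*1*11) - 88 = 79*(11/6) - 88 = 869/6 - 88 = 341/6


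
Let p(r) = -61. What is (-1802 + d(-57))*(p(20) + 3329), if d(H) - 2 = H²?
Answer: 4735332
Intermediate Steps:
d(H) = 2 + H²
(-1802 + d(-57))*(p(20) + 3329) = (-1802 + (2 + (-57)²))*(-61 + 3329) = (-1802 + (2 + 3249))*3268 = (-1802 + 3251)*3268 = 1449*3268 = 4735332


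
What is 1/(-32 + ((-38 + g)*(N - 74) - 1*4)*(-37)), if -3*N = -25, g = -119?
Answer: -3/1144025 ≈ -2.6223e-6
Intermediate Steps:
N = 25/3 (N = -⅓*(-25) = 25/3 ≈ 8.3333)
1/(-32 + ((-38 + g)*(N - 74) - 1*4)*(-37)) = 1/(-32 + ((-38 - 119)*(25/3 - 74) - 1*4)*(-37)) = 1/(-32 + (-157*(-197/3) - 4)*(-37)) = 1/(-32 + (30929/3 - 4)*(-37)) = 1/(-32 + (30917/3)*(-37)) = 1/(-32 - 1143929/3) = 1/(-1144025/3) = -3/1144025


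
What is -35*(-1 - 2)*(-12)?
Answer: -1260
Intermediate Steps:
-35*(-1 - 2)*(-12) = -35*(-3)*(-12) = 105*(-12) = -1260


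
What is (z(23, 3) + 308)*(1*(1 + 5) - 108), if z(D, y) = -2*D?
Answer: -26724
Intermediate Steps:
(z(23, 3) + 308)*(1*(1 + 5) - 108) = (-2*23 + 308)*(1*(1 + 5) - 108) = (-46 + 308)*(1*6 - 108) = 262*(6 - 108) = 262*(-102) = -26724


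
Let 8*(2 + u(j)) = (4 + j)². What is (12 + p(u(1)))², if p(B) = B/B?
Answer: 169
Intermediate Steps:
u(j) = -2 + (4 + j)²/8
p(B) = 1
(12 + p(u(1)))² = (12 + 1)² = 13² = 169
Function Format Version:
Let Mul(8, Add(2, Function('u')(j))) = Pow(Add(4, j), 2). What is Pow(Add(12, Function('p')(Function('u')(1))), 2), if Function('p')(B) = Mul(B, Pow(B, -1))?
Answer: 169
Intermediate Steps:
Function('u')(j) = Add(-2, Mul(Rational(1, 8), Pow(Add(4, j), 2)))
Function('p')(B) = 1
Pow(Add(12, Function('p')(Function('u')(1))), 2) = Pow(Add(12, 1), 2) = Pow(13, 2) = 169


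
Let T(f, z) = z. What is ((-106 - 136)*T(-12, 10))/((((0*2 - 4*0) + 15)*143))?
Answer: -44/39 ≈ -1.1282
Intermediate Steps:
((-106 - 136)*T(-12, 10))/((((0*2 - 4*0) + 15)*143)) = ((-106 - 136)*10)/((((0*2 - 4*0) + 15)*143)) = (-242*10)/((((0 + 0) + 15)*143)) = -2420*1/(143*(0 + 15)) = -2420/(15*143) = -2420/2145 = -2420*1/2145 = -44/39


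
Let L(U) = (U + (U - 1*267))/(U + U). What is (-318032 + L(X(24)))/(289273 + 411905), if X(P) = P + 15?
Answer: -8268895/18230628 ≈ -0.45357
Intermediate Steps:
X(P) = 15 + P
L(U) = (-267 + 2*U)/(2*U) (L(U) = (U + (U - 267))/((2*U)) = (U + (-267 + U))*(1/(2*U)) = (-267 + 2*U)*(1/(2*U)) = (-267 + 2*U)/(2*U))
(-318032 + L(X(24)))/(289273 + 411905) = (-318032 + (-267/2 + (15 + 24))/(15 + 24))/(289273 + 411905) = (-318032 + (-267/2 + 39)/39)/701178 = (-318032 + (1/39)*(-189/2))*(1/701178) = (-318032 - 63/26)*(1/701178) = -8268895/26*1/701178 = -8268895/18230628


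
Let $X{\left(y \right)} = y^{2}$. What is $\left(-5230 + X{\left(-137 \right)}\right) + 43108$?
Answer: $56647$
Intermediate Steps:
$\left(-5230 + X{\left(-137 \right)}\right) + 43108 = \left(-5230 + \left(-137\right)^{2}\right) + 43108 = \left(-5230 + 18769\right) + 43108 = 13539 + 43108 = 56647$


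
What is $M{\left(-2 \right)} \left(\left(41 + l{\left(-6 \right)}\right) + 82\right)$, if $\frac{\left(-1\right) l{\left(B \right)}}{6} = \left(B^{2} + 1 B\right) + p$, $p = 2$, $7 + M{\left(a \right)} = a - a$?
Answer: $483$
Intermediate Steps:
$M{\left(a \right)} = -7$ ($M{\left(a \right)} = -7 + \left(a - a\right) = -7 + 0 = -7$)
$l{\left(B \right)} = -12 - 6 B - 6 B^{2}$ ($l{\left(B \right)} = - 6 \left(\left(B^{2} + 1 B\right) + 2\right) = - 6 \left(\left(B^{2} + B\right) + 2\right) = - 6 \left(\left(B + B^{2}\right) + 2\right) = - 6 \left(2 + B + B^{2}\right) = -12 - 6 B - 6 B^{2}$)
$M{\left(-2 \right)} \left(\left(41 + l{\left(-6 \right)}\right) + 82\right) = - 7 \left(\left(41 - \left(-24 + 216\right)\right) + 82\right) = - 7 \left(\left(41 - 192\right) + 82\right) = - 7 \left(-151 + 82\right) = \left(-7\right) \left(-69\right) = 483$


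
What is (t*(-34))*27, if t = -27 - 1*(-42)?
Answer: -13770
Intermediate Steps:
t = 15 (t = -27 + 42 = 15)
(t*(-34))*27 = (15*(-34))*27 = -510*27 = -13770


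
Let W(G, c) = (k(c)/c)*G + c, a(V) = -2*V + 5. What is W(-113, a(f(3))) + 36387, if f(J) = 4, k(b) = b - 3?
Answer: 36158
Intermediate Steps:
k(b) = -3 + b
a(V) = 5 - 2*V
W(G, c) = c + G*(-3 + c)/c (W(G, c) = ((-3 + c)/c)*G + c = G*(-3 + c)/c + c = c + G*(-3 + c)/c)
W(-113, a(f(3))) + 36387 = (-113 + (5 - 2*4) - 3*(-113)/(5 - 2*4)) + 36387 = (-113 + (5 - 8) - 3*(-113)/(5 - 8)) + 36387 = (-113 - 3 - 3*(-113)/(-3)) + 36387 = (-113 - 3 - 3*(-113)*(-1/3)) + 36387 = (-113 - 3 - 113) + 36387 = -229 + 36387 = 36158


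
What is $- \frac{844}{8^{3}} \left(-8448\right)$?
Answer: $13926$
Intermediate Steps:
$- \frac{844}{8^{3}} \left(-8448\right) = - \frac{844}{512} \left(-8448\right) = \left(-844\right) \frac{1}{512} \left(-8448\right) = \left(- \frac{211}{128}\right) \left(-8448\right) = 13926$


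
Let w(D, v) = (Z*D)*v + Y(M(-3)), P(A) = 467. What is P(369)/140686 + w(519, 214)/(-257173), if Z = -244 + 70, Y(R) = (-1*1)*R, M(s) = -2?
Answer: 388420694349/5168662954 ≈ 75.149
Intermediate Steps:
Y(R) = -R
Z = -174
w(D, v) = 2 - 174*D*v (w(D, v) = (-174*D)*v - 1*(-2) = -174*D*v + 2 = 2 - 174*D*v)
P(369)/140686 + w(519, 214)/(-257173) = 467/140686 + (2 - 174*519*214)/(-257173) = 467*(1/140686) + (2 - 19325484)*(-1/257173) = 467/140686 - 19325482*(-1/257173) = 467/140686 + 19325482/257173 = 388420694349/5168662954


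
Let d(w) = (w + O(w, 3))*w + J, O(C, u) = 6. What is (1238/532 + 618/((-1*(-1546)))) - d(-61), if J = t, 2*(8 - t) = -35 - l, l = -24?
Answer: -346031776/102809 ≈ -3365.8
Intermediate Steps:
t = 27/2 (t = 8 - (-35 - 1*(-24))/2 = 8 - (-35 + 24)/2 = 8 - ½*(-11) = 8 + 11/2 = 27/2 ≈ 13.500)
J = 27/2 ≈ 13.500
d(w) = 27/2 + w*(6 + w) (d(w) = (w + 6)*w + 27/2 = (6 + w)*w + 27/2 = w*(6 + w) + 27/2 = 27/2 + w*(6 + w))
(1238/532 + 618/((-1*(-1546)))) - d(-61) = (1238/532 + 618/((-1*(-1546)))) - (27/2 + (-61)² + 6*(-61)) = (1238*(1/532) + 618/1546) - (27/2 + 3721 - 366) = (619/266 + 618*(1/1546)) - 1*6737/2 = (619/266 + 309/773) - 6737/2 = 560681/205618 - 6737/2 = -346031776/102809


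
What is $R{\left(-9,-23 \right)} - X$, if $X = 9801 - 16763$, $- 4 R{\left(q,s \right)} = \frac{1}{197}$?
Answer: $\frac{5486055}{788} \approx 6962.0$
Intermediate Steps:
$R{\left(q,s \right)} = - \frac{1}{788}$ ($R{\left(q,s \right)} = - \frac{1}{4 \cdot 197} = \left(- \frac{1}{4}\right) \frac{1}{197} = - \frac{1}{788}$)
$X = -6962$ ($X = 9801 - 16763 = -6962$)
$R{\left(-9,-23 \right)} - X = - \frac{1}{788} - -6962 = - \frac{1}{788} + 6962 = \frac{5486055}{788}$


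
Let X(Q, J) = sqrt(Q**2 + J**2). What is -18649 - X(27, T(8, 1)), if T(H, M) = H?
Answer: -18649 - sqrt(793) ≈ -18677.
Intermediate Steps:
X(Q, J) = sqrt(J**2 + Q**2)
-18649 - X(27, T(8, 1)) = -18649 - sqrt(8**2 + 27**2) = -18649 - sqrt(64 + 729) = -18649 - sqrt(793)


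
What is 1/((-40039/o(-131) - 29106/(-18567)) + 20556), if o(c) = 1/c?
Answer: 2063/10863070129 ≈ 1.8991e-7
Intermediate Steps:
1/((-40039/o(-131) - 29106/(-18567)) + 20556) = 1/((-40039/(1/(-131)) - 29106/(-18567)) + 20556) = 1/((-40039/(-1/131) - 29106*(-1/18567)) + 20556) = 1/((-40039*(-131) + 3234/2063) + 20556) = 1/((5245109 + 3234/2063) + 20556) = 1/(10820663101/2063 + 20556) = 1/(10863070129/2063) = 2063/10863070129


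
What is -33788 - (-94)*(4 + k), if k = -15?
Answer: -34822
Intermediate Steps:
-33788 - (-94)*(4 + k) = -33788 - (-94)*(4 - 15) = -33788 - (-94)*(-11) = -33788 - 1*1034 = -33788 - 1034 = -34822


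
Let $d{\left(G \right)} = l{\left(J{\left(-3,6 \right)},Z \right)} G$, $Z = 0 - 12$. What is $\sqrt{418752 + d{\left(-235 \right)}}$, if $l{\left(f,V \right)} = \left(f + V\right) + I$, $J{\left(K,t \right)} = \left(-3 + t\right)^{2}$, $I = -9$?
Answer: $86 \sqrt{57} \approx 649.29$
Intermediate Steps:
$Z = -12$
$l{\left(f,V \right)} = -9 + V + f$ ($l{\left(f,V \right)} = \left(f + V\right) - 9 = \left(V + f\right) - 9 = -9 + V + f$)
$d{\left(G \right)} = - 12 G$ ($d{\left(G \right)} = \left(-9 - 12 + \left(-3 + 6\right)^{2}\right) G = \left(-9 - 12 + 3^{2}\right) G = \left(-9 - 12 + 9\right) G = - 12 G$)
$\sqrt{418752 + d{\left(-235 \right)}} = \sqrt{418752 - -2820} = \sqrt{418752 + 2820} = \sqrt{421572} = 86 \sqrt{57}$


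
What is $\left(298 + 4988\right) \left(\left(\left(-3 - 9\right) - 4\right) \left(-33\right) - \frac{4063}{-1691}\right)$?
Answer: $\frac{4741071546}{1691} \approx 2.8037 \cdot 10^{6}$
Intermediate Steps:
$\left(298 + 4988\right) \left(\left(\left(-3 - 9\right) - 4\right) \left(-33\right) - \frac{4063}{-1691}\right) = 5286 \left(\left(-12 - 4\right) \left(-33\right) - - \frac{4063}{1691}\right) = 5286 \left(\left(-16\right) \left(-33\right) + \frac{4063}{1691}\right) = 5286 \left(528 + \frac{4063}{1691}\right) = 5286 \cdot \frac{896911}{1691} = \frac{4741071546}{1691}$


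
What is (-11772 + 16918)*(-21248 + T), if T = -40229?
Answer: -316360642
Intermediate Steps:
(-11772 + 16918)*(-21248 + T) = (-11772 + 16918)*(-21248 - 40229) = 5146*(-61477) = -316360642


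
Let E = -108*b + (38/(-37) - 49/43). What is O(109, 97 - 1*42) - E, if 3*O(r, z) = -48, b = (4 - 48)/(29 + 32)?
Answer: -8902981/97051 ≈ -91.735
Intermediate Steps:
b = -44/61 ≈ -0.72131
O(r, z) = -16 (O(r, z) = (⅓)*(-48) = -16)
E = 7350165/97051 (E = -108*(-44/61) + (38/(-37) - 49/43) = 4752/61 + (38*(-1/37) - 49*1/43) = 4752/61 + (-38/37 - 49/43) = 4752/61 - 3447/1591 = 7350165/97051 ≈ 75.735)
O(109, 97 - 1*42) - E = -16 - 1*7350165/97051 = -16 - 7350165/97051 = -8902981/97051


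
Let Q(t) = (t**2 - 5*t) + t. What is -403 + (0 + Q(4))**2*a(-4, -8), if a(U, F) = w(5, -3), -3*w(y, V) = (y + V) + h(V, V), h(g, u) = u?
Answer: -403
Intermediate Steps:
Q(t) = t**2 - 4*t
w(y, V) = -2*V/3 - y/3 (w(y, V) = -((y + V) + V)/3 = -((V + y) + V)/3 = -(y + 2*V)/3 = -2*V/3 - y/3)
a(U, F) = 1/3 (a(U, F) = -2/3*(-3) - 1/3*5 = 2 - 5/3 = 1/3)
-403 + (0 + Q(4))**2*a(-4, -8) = -403 + (0 + 4*(-4 + 4))**2*(1/3) = -403 + (0 + 4*0)**2*(1/3) = -403 + (0 + 0)**2*(1/3) = -403 + 0**2*(1/3) = -403 + 0*(1/3) = -403 + 0 = -403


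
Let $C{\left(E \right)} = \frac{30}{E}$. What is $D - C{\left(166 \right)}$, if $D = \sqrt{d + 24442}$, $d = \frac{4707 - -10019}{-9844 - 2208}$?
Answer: $- \frac{15}{83} + \frac{\sqrt{887510057354}}{6026} \approx 156.15$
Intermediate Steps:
$d = - \frac{7363}{6026}$ ($d = \frac{4707 + 10019}{-12052} = 14726 \left(- \frac{1}{12052}\right) = - \frac{7363}{6026} \approx -1.2219$)
$D = \frac{\sqrt{887510057354}}{6026}$ ($D = \sqrt{- \frac{7363}{6026} + 24442} = \sqrt{\frac{147280129}{6026}} = \frac{\sqrt{887510057354}}{6026} \approx 156.34$)
$D - C{\left(166 \right)} = \frac{\sqrt{887510057354}}{6026} - \frac{30}{166} = \frac{\sqrt{887510057354}}{6026} - 30 \cdot \frac{1}{166} = \frac{\sqrt{887510057354}}{6026} - \frac{15}{83} = - \frac{15}{83} + \frac{\sqrt{887510057354}}{6026}$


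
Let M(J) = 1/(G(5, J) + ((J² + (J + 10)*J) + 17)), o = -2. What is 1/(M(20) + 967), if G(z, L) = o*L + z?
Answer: 982/949595 ≈ 0.0010341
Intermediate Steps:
G(z, L) = z - 2*L (G(z, L) = -2*L + z = z - 2*L)
M(J) = 1/(22 + J² - 2*J + J*(10 + J)) (M(J) = 1/((5 - 2*J) + ((J² + (J + 10)*J) + 17)) = 1/((5 - 2*J) + ((J² + (10 + J)*J) + 17)) = 1/((5 - 2*J) + ((J² + J*(10 + J)) + 17)) = 1/((5 - 2*J) + (17 + J² + J*(10 + J))) = 1/(22 + J² - 2*J + J*(10 + J)))
1/(M(20) + 967) = 1/(1/(2*(11 + 20² + 4*20)) + 967) = 1/(1/(2*(11 + 400 + 80)) + 967) = 1/((½)/491 + 967) = 1/((½)*(1/491) + 967) = 1/(1/982 + 967) = 1/(949595/982) = 982/949595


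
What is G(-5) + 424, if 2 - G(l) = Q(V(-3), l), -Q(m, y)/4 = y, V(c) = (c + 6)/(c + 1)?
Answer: 406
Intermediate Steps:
V(c) = (6 + c)/(1 + c)
Q(m, y) = -4*y
G(l) = 2 + 4*l (G(l) = 2 - (-4)*l = 2 + 4*l)
G(-5) + 424 = (2 + 4*(-5)) + 424 = (2 - 20) + 424 = -18 + 424 = 406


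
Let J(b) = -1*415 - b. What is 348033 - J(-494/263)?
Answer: 91641330/263 ≈ 3.4845e+5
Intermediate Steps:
J(b) = -415 - b
348033 - J(-494/263) = 348033 - (-415 - (-494)/263) = 348033 - (-415 - 1*(-494/263)) = 348033 - (-415 + 494/263) = 348033 - 1*(-108651/263) = 348033 + 108651/263 = 91641330/263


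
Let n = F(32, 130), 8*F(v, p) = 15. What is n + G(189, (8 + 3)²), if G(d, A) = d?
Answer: 1527/8 ≈ 190.88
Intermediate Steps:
F(v, p) = 15/8 (F(v, p) = (⅛)*15 = 15/8)
n = 15/8 ≈ 1.8750
n + G(189, (8 + 3)²) = 15/8 + 189 = 1527/8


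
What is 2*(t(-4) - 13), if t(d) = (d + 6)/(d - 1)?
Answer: -134/5 ≈ -26.800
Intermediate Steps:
t(d) = (6 + d)/(-1 + d)
2*(t(-4) - 13) = 2*((6 - 4)/(-1 - 4) - 13) = 2*(2/(-5) - 13) = 2*(-⅕*2 - 13) = 2*(-⅖ - 13) = 2*(-67/5) = -134/5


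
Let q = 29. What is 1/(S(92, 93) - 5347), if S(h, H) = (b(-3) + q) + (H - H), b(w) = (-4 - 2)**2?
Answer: -1/5282 ≈ -0.00018932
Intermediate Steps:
b(w) = 36 (b(w) = (-6)**2 = 36)
S(h, H) = 65 (S(h, H) = (36 + 29) + (H - H) = 65 + 0 = 65)
1/(S(92, 93) - 5347) = 1/(65 - 5347) = 1/(-5282) = -1/5282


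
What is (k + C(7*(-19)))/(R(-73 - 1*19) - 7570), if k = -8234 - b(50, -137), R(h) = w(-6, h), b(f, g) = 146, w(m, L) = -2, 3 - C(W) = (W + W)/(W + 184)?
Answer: 426961/386172 ≈ 1.1056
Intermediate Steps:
C(W) = 3 - 2*W/(184 + W) (C(W) = 3 - (W + W)/(W + 184) = 3 - 2*W/(184 + W))
R(h) = -2
k = -8380 (k = -8234 - 1*146 = -8234 - 146 = -8380)
(k + C(7*(-19)))/(R(-73 - 1*19) - 7570) = (-8380 + (552 + 7*(-19))/(184 + 7*(-19)))/(-2 - 7570) = (-8380 + (552 - 133)/(184 - 133))/(-7572) = (-8380 + 419/51)*(-1/7572) = -426961/51*(-1/7572) = 426961/386172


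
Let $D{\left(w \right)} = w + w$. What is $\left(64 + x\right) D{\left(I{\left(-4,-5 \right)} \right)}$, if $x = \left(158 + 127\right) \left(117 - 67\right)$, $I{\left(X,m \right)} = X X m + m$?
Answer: $-2433380$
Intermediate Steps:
$I{\left(X,m \right)} = m + m X^{2}$ ($I{\left(X,m \right)} = X^{2} m + m = m X^{2} + m = m + m X^{2}$)
$D{\left(w \right)} = 2 w$
$x = 14250$ ($x = 285 \cdot 50 = 14250$)
$\left(64 + x\right) D{\left(I{\left(-4,-5 \right)} \right)} = \left(64 + 14250\right) 2 \left(- 5 \left(1 + \left(-4\right)^{2}\right)\right) = 14314 \cdot 2 \left(- 5 \left(1 + 16\right)\right) = 14314 \cdot 2 \left(\left(-5\right) 17\right) = 14314 \cdot 2 \left(-85\right) = 14314 \left(-170\right) = -2433380$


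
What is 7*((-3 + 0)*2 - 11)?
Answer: -119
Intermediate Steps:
7*((-3 + 0)*2 - 11) = 7*(-3*2 - 11) = 7*(-6 - 11) = 7*(-17) = -119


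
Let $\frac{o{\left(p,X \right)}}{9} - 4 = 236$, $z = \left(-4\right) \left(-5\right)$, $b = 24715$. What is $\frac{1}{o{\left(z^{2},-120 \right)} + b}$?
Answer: $\frac{1}{26875} \approx 3.7209 \cdot 10^{-5}$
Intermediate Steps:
$z = 20$
$o{\left(p,X \right)} = 2160$ ($o{\left(p,X \right)} = 36 + 9 \cdot 236 = 36 + 2124 = 2160$)
$\frac{1}{o{\left(z^{2},-120 \right)} + b} = \frac{1}{2160 + 24715} = \frac{1}{26875}$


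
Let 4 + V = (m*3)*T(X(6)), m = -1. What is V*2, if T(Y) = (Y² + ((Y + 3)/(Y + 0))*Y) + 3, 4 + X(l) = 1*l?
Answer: -80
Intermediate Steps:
X(l) = -4 + l (X(l) = -4 + 1*l = -4 + l)
T(Y) = 6 + Y + Y² (T(Y) = (Y² + ((3 + Y)/Y)*Y) + 3 = (Y² + (3 + Y)) + 3 = (3 + Y + Y²) + 3 = 6 + Y + Y²)
V = -40 (V = -4 + (-1*3)*(6 + (-4 + 6) + (-4 + 6)²) = -4 - 3*(6 + 2 + 2²) = -4 - 3*(6 + 2 + 4) = -4 - 3*12 = -4 - 36 = -40)
V*2 = -40*2 = -80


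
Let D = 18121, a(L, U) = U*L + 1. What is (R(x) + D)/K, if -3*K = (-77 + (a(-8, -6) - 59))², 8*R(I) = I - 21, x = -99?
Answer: -18106/2523 ≈ -7.1764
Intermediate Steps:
R(I) = -21/8 + I/8 (R(I) = (I - 21)/8 = (-21 + I)/8 = -21/8 + I/8)
a(L, U) = 1 + L*U (a(L, U) = L*U + 1 = 1 + L*U)
K = -2523 (K = -(-77 + ((1 - 8*(-6)) - 59))²/3 = -(-77 + ((1 + 48) - 59))²/3 = -(-77 + (49 - 59))²/3 = -(-77 - 10)²/3 = -⅓*(-87)² = -⅓*7569 = -2523)
(R(x) + D)/K = ((-21/8 + (⅛)*(-99)) + 18121)/(-2523) = ((-21/8 - 99/8) + 18121)*(-1/2523) = (-15 + 18121)*(-1/2523) = 18106*(-1/2523) = -18106/2523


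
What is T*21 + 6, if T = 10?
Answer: 216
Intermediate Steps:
T*21 + 6 = 10*21 + 6 = 210 + 6 = 216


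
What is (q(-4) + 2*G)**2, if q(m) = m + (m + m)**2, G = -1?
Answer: 3364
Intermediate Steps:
q(m) = m + 4*m**2 (q(m) = m + (2*m)**2 = m + 4*m**2)
(q(-4) + 2*G)**2 = (-4*(1 + 4*(-4)) + 2*(-1))**2 = (-4*(1 - 16) - 2)**2 = (-4*(-15) - 2)**2 = (60 - 2)**2 = 58**2 = 3364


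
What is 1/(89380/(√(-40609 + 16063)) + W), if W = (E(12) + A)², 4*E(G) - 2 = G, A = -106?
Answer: 49092/517293593 + 3488*I*√24546/106045186565 ≈ 9.4902e-5 + 5.1532e-6*I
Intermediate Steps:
E(G) = ½ + G/4
W = 42025/4 (W = ((½ + (¼)*12) - 106)² = ((½ + 3) - 106)² = (7/2 - 106)² = (-205/2)² = 42025/4 ≈ 10506.)
1/(89380/(√(-40609 + 16063)) + W) = 1/(89380/(√(-40609 + 16063)) + 42025/4) = 1/(89380/(√(-24546)) + 42025/4) = 1/(89380/((I*√24546)) + 42025/4) = 1/(89380*(-I*√24546/24546) + 42025/4) = 1/(-44690*I*√24546/12273 + 42025/4) = 1/(42025/4 - 44690*I*√24546/12273)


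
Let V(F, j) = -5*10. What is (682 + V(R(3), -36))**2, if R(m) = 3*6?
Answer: 399424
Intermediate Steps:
R(m) = 18
V(F, j) = -50
(682 + V(R(3), -36))**2 = (682 - 50)**2 = 632**2 = 399424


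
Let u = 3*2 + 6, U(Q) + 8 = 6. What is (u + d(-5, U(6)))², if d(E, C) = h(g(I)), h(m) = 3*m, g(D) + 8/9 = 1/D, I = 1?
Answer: 1369/9 ≈ 152.11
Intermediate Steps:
g(D) = -8/9 + 1/D
U(Q) = -2 (U(Q) = -8 + 6 = -2)
u = 12 (u = 6 + 6 = 12)
d(E, C) = ⅓ (d(E, C) = 3*(-8/9 + 1/1) = 3*(-8/9 + 1) = 3*(⅑) = ⅓)
(u + d(-5, U(6)))² = (12 + ⅓)² = (37/3)² = 1369/9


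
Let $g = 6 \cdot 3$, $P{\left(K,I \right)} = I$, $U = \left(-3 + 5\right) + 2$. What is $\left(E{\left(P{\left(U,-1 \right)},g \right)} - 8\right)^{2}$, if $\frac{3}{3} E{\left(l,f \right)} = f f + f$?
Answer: $111556$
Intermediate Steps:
$U = 4$ ($U = 2 + 2 = 4$)
$g = 18$
$E{\left(l,f \right)} = f + f^{2}$ ($E{\left(l,f \right)} = f f + f = f^{2} + f = f + f^{2}$)
$\left(E{\left(P{\left(U,-1 \right)},g \right)} - 8\right)^{2} = \left(18 \left(1 + 18\right) - 8\right)^{2} = \left(18 \cdot 19 - 8\right)^{2} = \left(342 - 8\right)^{2} = 334^{2} = 111556$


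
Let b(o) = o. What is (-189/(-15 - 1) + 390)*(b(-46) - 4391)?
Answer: -28525473/16 ≈ -1.7828e+6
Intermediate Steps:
(-189/(-15 - 1) + 390)*(b(-46) - 4391) = (-189/(-15 - 1) + 390)*(-46 - 4391) = (-189/(-16) + 390)*(-4437) = (-1/16*(-189) + 390)*(-4437) = (189/16 + 390)*(-4437) = (6429/16)*(-4437) = -28525473/16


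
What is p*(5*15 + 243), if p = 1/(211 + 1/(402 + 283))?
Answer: 108915/72268 ≈ 1.5071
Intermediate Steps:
p = 685/144536 (p = 1/(211 + 1/685) = 1/(144536/685) = 685/144536 ≈ 0.0047393)
p*(5*15 + 243) = 685*(5*15 + 243)/144536 = 685*(75 + 243)/144536 = (685/144536)*318 = 108915/72268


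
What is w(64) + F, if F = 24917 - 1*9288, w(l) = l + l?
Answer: 15757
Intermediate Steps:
w(l) = 2*l
F = 15629 (F = 24917 - 9288 = 15629)
w(64) + F = 2*64 + 15629 = 128 + 15629 = 15757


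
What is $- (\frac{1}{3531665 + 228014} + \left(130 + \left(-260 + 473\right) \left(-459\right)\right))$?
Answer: $\frac{367083778522}{3759679} \approx 97637.0$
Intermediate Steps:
$- (\frac{1}{3531665 + 228014} + \left(130 + \left(-260 + 473\right) \left(-459\right)\right)) = - (\frac{1}{3759679} + \left(130 + 213 \left(-459\right)\right)) = - (\frac{1}{3759679} + \left(130 - 97767\right)) = - (\frac{1}{3759679} - 97637) = \left(-1\right) \left(- \frac{367083778522}{3759679}\right) = \frac{367083778522}{3759679}$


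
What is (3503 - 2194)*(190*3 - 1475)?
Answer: -1184645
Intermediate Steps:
(3503 - 2194)*(190*3 - 1475) = 1309*(570 - 1475) = 1309*(-905) = -1184645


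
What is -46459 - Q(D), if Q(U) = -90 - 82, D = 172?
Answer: -46287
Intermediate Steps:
Q(U) = -172
-46459 - Q(D) = -46459 - 1*(-172) = -46459 + 172 = -46287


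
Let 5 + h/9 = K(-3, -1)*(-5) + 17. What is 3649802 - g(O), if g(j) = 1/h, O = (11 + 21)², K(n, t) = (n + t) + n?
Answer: 1543866245/423 ≈ 3.6498e+6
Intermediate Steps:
K(n, t) = t + 2*n
O = 1024 (O = 32² = 1024)
h = 423 (h = -45 + 9*((-1 + 2*(-3))*(-5) + 17) = -45 + 9*((-1 - 6)*(-5) + 17) = -45 + 9*(-7*(-5) + 17) = -45 + 9*(35 + 17) = -45 + 9*52 = -45 + 468 = 423)
g(j) = 1/423
3649802 - g(O) = 3649802 - 1*1/423 = 3649802 - 1/423 = 1543866245/423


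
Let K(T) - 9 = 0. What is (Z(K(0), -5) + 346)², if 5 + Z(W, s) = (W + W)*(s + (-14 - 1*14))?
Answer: 64009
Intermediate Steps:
K(T) = 9 (K(T) = 9 + 0 = 9)
Z(W, s) = -5 + 2*W*(-28 + s) (Z(W, s) = -5 + (W + W)*(s + (-14 - 1*14)) = -5 + (2*W)*(s + (-14 - 14)) = -5 + (2*W)*(s - 28) = -5 + (2*W)*(-28 + s) = -5 + 2*W*(-28 + s))
(Z(K(0), -5) + 346)² = ((-5 - 56*9 + 2*9*(-5)) + 346)² = ((-5 - 504 - 90) + 346)² = (-599 + 346)² = (-253)² = 64009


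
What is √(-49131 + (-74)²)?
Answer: I*√43655 ≈ 208.94*I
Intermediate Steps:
√(-49131 + (-74)²) = √(-49131 + 5476) = √(-43655) = I*√43655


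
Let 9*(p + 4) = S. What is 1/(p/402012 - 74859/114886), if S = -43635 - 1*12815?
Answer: -51958744461/34667174671 ≈ -1.4988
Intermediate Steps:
S = -56450 (S = -43635 - 12815 = -56450)
p = -56486/9 (p = -4 + (1/9)*(-56450) = -4 - 56450/9 = -56486/9 ≈ -6276.2)
1/(p/402012 - 74859/114886) = 1/(-56486/9/402012 - 74859/114886) = 1/(-56486/9*1/402012 - 74859*1/114886) = 1/(-28243/1809054 - 74859/114886) = 1/(-34667174671/51958744461) = -51958744461/34667174671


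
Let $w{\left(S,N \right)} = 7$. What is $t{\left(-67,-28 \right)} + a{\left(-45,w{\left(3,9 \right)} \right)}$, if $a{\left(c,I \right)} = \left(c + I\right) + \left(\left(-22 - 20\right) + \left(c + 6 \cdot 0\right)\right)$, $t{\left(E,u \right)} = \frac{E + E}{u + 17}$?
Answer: $- \frac{1241}{11} \approx -112.82$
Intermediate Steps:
$t{\left(E,u \right)} = \frac{2 E}{17 + u}$
$a{\left(c,I \right)} = -42 + I + 2 c$ ($a{\left(c,I \right)} = \left(I + c\right) + \left(-42 + \left(c + 0\right)\right) = \left(I + c\right) + \left(-42 + c\right) = -42 + I + 2 c$)
$t{\left(-67,-28 \right)} + a{\left(-45,w{\left(3,9 \right)} \right)} = 2 \left(-67\right) \frac{1}{17 - 28} + \left(-42 + 7 + 2 \left(-45\right)\right) = 2 \left(-67\right) \frac{1}{-11} - 125 = 2 \left(-67\right) \left(- \frac{1}{11}\right) - 125 = \frac{134}{11} - 125 = - \frac{1241}{11}$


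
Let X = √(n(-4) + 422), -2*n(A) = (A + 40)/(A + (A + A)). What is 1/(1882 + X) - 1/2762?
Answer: 3313167/19563248762 - 11*√14/7083001 ≈ 0.00016355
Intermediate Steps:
n(A) = -(40 + A)/(6*A) (n(A) = -(A + 40)/(2*(A + (A + A))) = -(40 + A)/(2*(A + 2*A)) = -(40 + A)/(2*(3*A)) = -(40 + A)*1/(3*A)/2 = -(40 + A)/(6*A))
X = 11*√14/2 (X = √((⅙)*(-40 - 1*(-4))/(-4) + 422) = √((⅙)*(-¼)*(-40 + 4) + 422) = √((⅙)*(-¼)*(-36) + 422) = √(3/2 + 422) = √(847/2) = 11*√14/2 ≈ 20.579)
1/(1882 + X) - 1/2762 = 1/(1882 + 11*√14/2) - 1/2762 = -1/2762 + 1/(1882 + 11*√14/2)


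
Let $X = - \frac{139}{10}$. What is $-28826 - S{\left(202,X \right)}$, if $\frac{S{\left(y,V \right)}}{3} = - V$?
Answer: $- \frac{288677}{10} \approx -28868.0$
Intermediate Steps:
$X = - \frac{139}{10}$ ($X = \left(-139\right) \frac{1}{10} = - \frac{139}{10} \approx -13.9$)
$S{\left(y,V \right)} = - 3 V$ ($S{\left(y,V \right)} = 3 \left(- V\right) = - 3 V$)
$-28826 - S{\left(202,X \right)} = -28826 - \left(-3\right) \left(- \frac{139}{10}\right) = -28826 - \frac{417}{10} = - \frac{288677}{10}$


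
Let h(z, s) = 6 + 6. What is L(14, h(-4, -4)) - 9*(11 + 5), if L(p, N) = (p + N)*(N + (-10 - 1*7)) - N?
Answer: -286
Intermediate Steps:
h(z, s) = 12
L(p, N) = -N + (-17 + N)*(N + p) (L(p, N) = (N + p)*(N + (-10 - 7)) - N = (N + p)*(N - 17) - N = (N + p)*(-17 + N) - N = (-17 + N)*(N + p) - N = -N + (-17 + N)*(N + p))
L(14, h(-4, -4)) - 9*(11 + 5) = (12**2 - 18*12 - 17*14 + 12*14) - 9*(11 + 5) = (144 - 216 - 238 + 168) - 9*16 = -142 - 144 = -286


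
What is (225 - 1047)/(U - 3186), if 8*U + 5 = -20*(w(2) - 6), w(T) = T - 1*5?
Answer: 6576/25313 ≈ 0.25979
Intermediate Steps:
w(T) = -5 + T (w(T) = T - 5 = -5 + T)
U = 175/8 (U = -5/8 + (-20*((-5 + 2) - 6))/8 = -5/8 + (-20*(-3 - 6))/8 = -5/8 + (-20*(-9))/8 = -5/8 + (1/8)*180 = -5/8 + 45/2 = 175/8 ≈ 21.875)
(225 - 1047)/(U - 3186) = (225 - 1047)/(175/8 - 3186) = -822/(-25313/8) = -822*(-8/25313) = 6576/25313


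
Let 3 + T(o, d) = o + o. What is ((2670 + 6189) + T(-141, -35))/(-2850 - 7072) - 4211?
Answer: -20895058/4961 ≈ -4211.9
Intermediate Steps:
T(o, d) = -3 + 2*o (T(o, d) = -3 + (o + o) = -3 + 2*o)
((2670 + 6189) + T(-141, -35))/(-2850 - 7072) - 4211 = ((2670 + 6189) + (-3 + 2*(-141)))/(-2850 - 7072) - 4211 = (8859 + (-3 - 282))/(-9922) - 4211 = (8859 - 285)*(-1/9922) - 4211 = 8574*(-1/9922) - 4211 = -4287/4961 - 4211 = -20895058/4961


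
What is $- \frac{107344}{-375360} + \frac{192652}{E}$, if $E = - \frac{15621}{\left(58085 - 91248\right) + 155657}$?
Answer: $- \frac{61513969744799}{40718740} \approx -1.5107 \cdot 10^{6}$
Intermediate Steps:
$E = - \frac{15621}{122494}$ ($E = - \frac{15621}{-33163 + 155657} = - \frac{15621}{122494} \approx -0.12752$)
$- \frac{107344}{-375360} + \frac{192652}{E} = - \frac{107344}{-375360} + \frac{192652}{- \frac{15621}{122494}} = \left(-107344\right) \left(- \frac{1}{375360}\right) + 192652 \left(- \frac{122494}{15621}\right) = \frac{6709}{23460} - \frac{23598714088}{15621} = - \frac{61513969744799}{40718740}$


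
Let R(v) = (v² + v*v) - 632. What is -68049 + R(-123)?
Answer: -38423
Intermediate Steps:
R(v) = -632 + 2*v² (R(v) = (v² + v²) - 632 = 2*v² - 632 = -632 + 2*v²)
-68049 + R(-123) = -68049 + (-632 + 2*(-123)²) = -68049 + (-632 + 2*15129) = -68049 + (-632 + 30258) = -68049 + 29626 = -38423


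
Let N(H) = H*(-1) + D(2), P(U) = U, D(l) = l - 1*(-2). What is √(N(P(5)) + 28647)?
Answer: √28646 ≈ 169.25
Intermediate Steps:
D(l) = 2 + l (D(l) = l + 2 = 2 + l)
N(H) = 4 - H (N(H) = H*(-1) + (2 + 2) = -H + 4 = 4 - H)
√(N(P(5)) + 28647) = √((4 - 1*5) + 28647) = √((4 - 5) + 28647) = √(-1 + 28647) = √28646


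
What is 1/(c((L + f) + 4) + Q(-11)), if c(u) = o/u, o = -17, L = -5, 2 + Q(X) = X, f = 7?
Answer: -6/95 ≈ -0.063158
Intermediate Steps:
Q(X) = -2 + X
c(u) = -17/u
1/(c((L + f) + 4) + Q(-11)) = 1/(-17/((-5 + 7) + 4) + (-2 - 11)) = 1/(-17/(2 + 4) - 13) = 1/(-17/6 - 13) = 1/(-95/6) = -6/95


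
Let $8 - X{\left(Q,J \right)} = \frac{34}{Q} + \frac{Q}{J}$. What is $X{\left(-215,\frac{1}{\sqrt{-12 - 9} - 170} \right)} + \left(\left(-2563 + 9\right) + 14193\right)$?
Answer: $- \frac{5354111}{215} + 215 i \sqrt{21} \approx -24903.0 + 985.25 i$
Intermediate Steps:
$X{\left(Q,J \right)} = 8 - \frac{34}{Q} - \frac{Q}{J}$ ($X{\left(Q,J \right)} = 8 - \left(\frac{34}{Q} + \frac{Q}{J}\right) = 8 - \frac{34}{Q} - \frac{Q}{J}$)
$X{\left(-215,\frac{1}{\sqrt{-12 - 9} - 170} \right)} + \left(\left(-2563 + 9\right) + 14193\right) = \left(8 - \frac{34}{-215} - - \frac{215}{\frac{1}{\sqrt{-12 - 9} - 170}}\right) + \left(\left(-2563 + 9\right) + 14193\right) = \left(8 - - \frac{34}{215} - - \frac{215}{\frac{1}{\sqrt{-21} - 170}}\right) + \left(-2554 + 14193\right) = \left(8 + \frac{34}{215} - - \frac{215}{\frac{1}{i \sqrt{21} - 170}}\right) + 11639 = \left(8 + \frac{34}{215} - - \frac{215}{\frac{1}{-170 + i \sqrt{21}}}\right) + 11639 = \left(8 + \frac{34}{215} - - 215 \left(-170 + i \sqrt{21}\right)\right) + 11639 = \left(8 + \frac{34}{215} - \left(36550 - 215 i \sqrt{21}\right)\right) + 11639 = \left(- \frac{7856496}{215} + 215 i \sqrt{21}\right) + 11639 = - \frac{5354111}{215} + 215 i \sqrt{21}$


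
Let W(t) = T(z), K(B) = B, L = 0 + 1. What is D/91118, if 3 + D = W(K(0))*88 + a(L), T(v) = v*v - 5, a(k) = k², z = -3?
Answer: 175/45559 ≈ 0.0038412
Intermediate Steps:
L = 1
T(v) = -5 + v² (T(v) = v² - 5 = -5 + v²)
W(t) = 4 (W(t) = -5 + (-3)² = -5 + 9 = 4)
D = 350 (D = -3 + (4*88 + 1²) = -3 + (352 + 1) = -3 + 353 = 350)
D/91118 = 350/91118 = 350*(1/91118) = 175/45559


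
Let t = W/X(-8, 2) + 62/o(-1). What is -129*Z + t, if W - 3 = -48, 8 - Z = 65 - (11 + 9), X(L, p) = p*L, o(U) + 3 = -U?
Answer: 75917/16 ≈ 4744.8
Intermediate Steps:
o(U) = -3 - U
X(L, p) = L*p
Z = -37 (Z = 8 - (65 - (11 + 9)) = 8 - (65 - 1*20) = 8 - (65 - 20) = 8 - 1*45 = 8 - 45 = -37)
W = -45 (W = 3 - 48 = -45)
t = -451/16 (t = -45/((-8*2)) + 62/(-3 - 1*(-1)) = -45/(-16) + 62/(-3 + 1) = -45*(-1/16) + 62/(-2) = 45/16 + 62*(-½) = 45/16 - 31 = -451/16 ≈ -28.188)
-129*Z + t = -129*(-37) - 451/16 = 4773 - 451/16 = 75917/16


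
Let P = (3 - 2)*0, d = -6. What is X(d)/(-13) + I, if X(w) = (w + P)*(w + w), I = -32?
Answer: -488/13 ≈ -37.538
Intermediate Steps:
P = 0 (P = 1*0 = 0)
X(w) = 2*w**2 (X(w) = (w + 0)*(w + w) = w*(2*w) = 2*w**2)
X(d)/(-13) + I = (2*(-6)**2)/(-13) - 32 = -2*36/13 - 32 = -1/13*72 - 32 = -72/13 - 32 = -488/13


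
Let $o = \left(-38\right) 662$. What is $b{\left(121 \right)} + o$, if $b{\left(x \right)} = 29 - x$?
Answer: $-25248$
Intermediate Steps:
$o = -25156$
$b{\left(121 \right)} + o = \left(29 - 121\right) - 25156 = -92 - 25156 = -25248$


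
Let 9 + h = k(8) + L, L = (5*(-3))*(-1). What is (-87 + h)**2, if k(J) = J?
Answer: 5329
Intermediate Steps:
L = 15 (L = -15*(-1) = 15)
h = 14 (h = -9 + (8 + 15) = -9 + 23 = 14)
(-87 + h)**2 = (-87 + 14)**2 = (-73)**2 = 5329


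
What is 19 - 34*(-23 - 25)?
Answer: 1651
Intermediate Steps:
19 - 34*(-23 - 25) = 19 - 34*(-48) = 19 + 1632 = 1651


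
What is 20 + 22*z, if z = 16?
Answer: 372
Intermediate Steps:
20 + 22*z = 20 + 22*16 = 20 + 352 = 372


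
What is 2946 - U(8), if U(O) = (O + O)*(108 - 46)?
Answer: 1954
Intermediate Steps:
U(O) = 124*O (U(O) = (2*O)*62 = 124*O)
2946 - U(8) = 2946 - 124*8 = 2946 - 1*992 = 2946 - 992 = 1954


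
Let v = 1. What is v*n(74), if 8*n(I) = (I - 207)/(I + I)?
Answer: -133/1184 ≈ -0.11233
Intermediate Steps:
n(I) = (-207 + I)/(16*I) (n(I) = ((I - 207)/(I + I))/8 = ((-207 + I)/((2*I)))/8 = ((-207 + I)*(1/(2*I)))/8 = ((-207 + I)/(2*I))/8 = (-207 + I)/(16*I))
v*n(74) = 1*((1/16)*(-207 + 74)/74) = 1*((1/16)*(1/74)*(-133)) = 1*(-133/1184) = -133/1184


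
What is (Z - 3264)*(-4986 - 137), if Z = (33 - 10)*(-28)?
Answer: 20020684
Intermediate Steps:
Z = -644 (Z = 23*(-28) = -644)
(Z - 3264)*(-4986 - 137) = (-644 - 3264)*(-4986 - 137) = -3908*(-5123) = 20020684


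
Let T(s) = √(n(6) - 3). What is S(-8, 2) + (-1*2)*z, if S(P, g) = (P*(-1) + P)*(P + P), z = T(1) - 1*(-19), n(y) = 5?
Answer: -38 - 2*√2 ≈ -40.828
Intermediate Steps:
T(s) = √2 (T(s) = √(5 - 3) = √2)
z = 19 + √2 (z = √2 - 1*(-19) = √2 + 19 = 19 + √2 ≈ 20.414)
S(P, g) = 0 (S(P, g) = (-P + P)*(2*P) = 0*(2*P) = 0)
S(-8, 2) + (-1*2)*z = 0 + (-1*2)*(19 + √2) = 0 - 2*(19 + √2) = 0 + (-38 - 2*√2) = -38 - 2*√2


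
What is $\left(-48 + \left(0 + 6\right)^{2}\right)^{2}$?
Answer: $144$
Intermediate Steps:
$\left(-48 + \left(0 + 6\right)^{2}\right)^{2} = \left(-48 + 6^{2}\right)^{2} = \left(-48 + 36\right)^{2} = \left(-12\right)^{2} = 144$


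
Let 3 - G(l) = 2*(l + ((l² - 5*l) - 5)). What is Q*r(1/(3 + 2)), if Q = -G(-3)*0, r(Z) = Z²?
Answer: 0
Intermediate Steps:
G(l) = 13 - 2*l² + 8*l (G(l) = 3 - 2*(l + ((l² - 5*l) - 5)) = 3 - 2*(l + (-5 + l² - 5*l)) = 3 - 2*(-5 + l² - 4*l) = 3 - (-10 - 8*l + 2*l²) = 3 + (10 - 2*l² + 8*l) = 13 - 2*l² + 8*l)
Q = 0 (Q = -(13 - 2*(-3)² + 8*(-3))*0 = -(13 - 2*9 - 24)*0 = -(13 - 18 - 24)*0 = -1*(-29)*0 = 29*0 = 0)
Q*r(1/(3 + 2)) = 0*(1/(3 + 2))² = 0*(1/5)² = 0*(⅕)² = 0*(1/25) = 0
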